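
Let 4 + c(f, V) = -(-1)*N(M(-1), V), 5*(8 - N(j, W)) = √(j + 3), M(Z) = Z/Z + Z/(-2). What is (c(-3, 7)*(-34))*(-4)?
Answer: 544 - 204*√2/5 ≈ 486.30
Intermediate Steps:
M(Z) = 1 - Z/2 (M(Z) = 1 + Z*(-½) = 1 - Z/2)
N(j, W) = 8 - √(3 + j)/5 (N(j, W) = 8 - √(j + 3)/5 = 8 - √(3 + j)/5)
c(f, V) = 4 - 3*√2/10 (c(f, V) = -4 - (-1)*(8 - √(3 + (1 - ½*(-1)))/5) = -4 - (-1)*(8 - √(3 + (1 + ½))/5) = -4 - (-1)*(8 - √(3 + 3/2)/5) = -4 - (-1)*(8 - 3*√2/10) = -4 - (-8 + 3*√2/10) = -4 + (8 - 3*√2/10) = 4 - 3*√2/10)
(c(-3, 7)*(-34))*(-4) = ((4 - 3*√2/10)*(-34))*(-4) = (-136 + 51*√2/5)*(-4) = 544 - 204*√2/5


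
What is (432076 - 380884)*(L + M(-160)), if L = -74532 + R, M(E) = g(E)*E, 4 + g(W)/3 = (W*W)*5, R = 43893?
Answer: -3146706663048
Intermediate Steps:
g(W) = -12 + 15*W² (g(W) = -12 + 3*((W*W)*5) = -12 + 3*(W²*5) = -12 + 3*(5*W²) = -12 + 15*W²)
M(E) = E*(-12 + 15*E²) (M(E) = (-12 + 15*E²)*E = E*(-12 + 15*E²))
L = -30639 (L = -74532 + 43893 = -30639)
(432076 - 380884)*(L + M(-160)) = (432076 - 380884)*(-30639 + (-12*(-160) + 15*(-160)³)) = 51192*(-30639 + (1920 + 15*(-4096000))) = 51192*(-30639 + (1920 - 61440000)) = 51192*(-30639 - 61438080) = 51192*(-61468719) = -3146706663048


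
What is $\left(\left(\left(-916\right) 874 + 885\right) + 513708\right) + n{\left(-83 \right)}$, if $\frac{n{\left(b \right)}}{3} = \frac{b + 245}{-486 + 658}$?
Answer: $- \frac{24594983}{86} \approx -2.8599 \cdot 10^{5}$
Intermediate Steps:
$n{\left(b \right)} = \frac{735}{172} + \frac{3 b}{172}$ ($n{\left(b \right)} = 3 \frac{b + 245}{-486 + 658} = 3 \frac{245 + b}{172} = 3 \left(245 + b\right) \frac{1}{172} = 3 \left(\frac{245}{172} + \frac{b}{172}\right) = \frac{735}{172} + \frac{3 b}{172}$)
$\left(\left(\left(-916\right) 874 + 885\right) + 513708\right) + n{\left(-83 \right)} = \left(\left(\left(-916\right) 874 + 885\right) + 513708\right) + \left(\frac{735}{172} + \frac{3}{172} \left(-83\right)\right) = \left(\left(-800584 + 885\right) + 513708\right) + \left(\frac{735}{172} - \frac{249}{172}\right) = \left(-799699 + 513708\right) + \frac{243}{86} = -285991 + \frac{243}{86} = - \frac{24594983}{86}$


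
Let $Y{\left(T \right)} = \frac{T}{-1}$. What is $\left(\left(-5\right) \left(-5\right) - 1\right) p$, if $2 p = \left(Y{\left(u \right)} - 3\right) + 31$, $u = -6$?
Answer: $408$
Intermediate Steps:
$Y{\left(T \right)} = - T$ ($Y{\left(T \right)} = T \left(-1\right) = - T$)
$p = 17$ ($p = \frac{\left(\left(-1\right) \left(-6\right) - 3\right) + 31}{2} = \frac{\left(6 - 3\right) + 31}{2} = \frac{3 + 31}{2} = \frac{1}{2} \cdot 34 = 17$)
$\left(\left(-5\right) \left(-5\right) - 1\right) p = \left(\left(-5\right) \left(-5\right) - 1\right) 17 = \left(25 - 1\right) 17 = 24 \cdot 17 = 408$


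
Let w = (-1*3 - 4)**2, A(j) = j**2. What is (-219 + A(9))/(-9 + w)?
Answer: -69/20 ≈ -3.4500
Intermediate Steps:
w = 49 (w = (-3 - 4)**2 = (-7)**2 = 49)
(-219 + A(9))/(-9 + w) = (-219 + 9**2)/(-9 + 49) = (-219 + 81)/40 = -138*1/40 = -69/20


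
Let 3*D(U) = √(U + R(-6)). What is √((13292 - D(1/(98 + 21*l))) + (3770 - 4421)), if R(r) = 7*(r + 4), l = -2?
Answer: √(2477636 - 7*I*√1218)/14 ≈ 112.43 - 0.005543*I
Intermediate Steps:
R(r) = 28 + 7*r (R(r) = 7*(4 + r) = 28 + 7*r)
D(U) = √(-14 + U)/3 (D(U) = √(U + (28 + 7*(-6)))/3 = √(U + (28 - 42))/3 = √(U - 14)/3 = √(-14 + U)/3)
√((13292 - D(1/(98 + 21*l))) + (3770 - 4421)) = √((13292 - √(-14 + 1/(98 + 21*(-2)))/3) + (3770 - 4421)) = √((13292 - √(-14 + 1/(98 - 42))/3) - 651) = √((13292 - √(-14 + 1/56)/3) - 651) = √((13292 - √(-783/56)/3) - 651) = √((13292 - 3*I*√1218/28/3) - 651) = √((13292 - I*√1218/28) - 651) = √(12641 - I*√1218/28)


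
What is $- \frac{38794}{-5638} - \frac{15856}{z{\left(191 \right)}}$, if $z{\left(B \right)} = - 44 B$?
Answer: $\frac{51927613}{5922719} \approx 8.7675$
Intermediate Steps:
$- \frac{38794}{-5638} - \frac{15856}{z{\left(191 \right)}} = - \frac{38794}{-5638} - \frac{15856}{\left(-44\right) 191} = \left(-38794\right) \left(- \frac{1}{5638}\right) - \frac{15856}{-8404} = \frac{19397}{2819} - - \frac{3964}{2101} = \frac{19397}{2819} + \frac{3964}{2101} = \frac{51927613}{5922719}$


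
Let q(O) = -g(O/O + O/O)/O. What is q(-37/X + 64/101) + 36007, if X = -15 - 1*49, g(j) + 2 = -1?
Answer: 94020741/2611 ≈ 36010.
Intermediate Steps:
g(j) = -3 (g(j) = -2 - 1 = -3)
X = -64 (X = -15 - 49 = -64)
q(O) = 3/O (q(O) = -(-3)/O = 3/O)
q(-37/X + 64/101) + 36007 = 3/(-37/(-64) + 64/101) + 36007 = 3/(-37*(-1/64) + 64*(1/101)) + 36007 = 3/(37/64 + 64/101) + 36007 = 3/(7833/6464) + 36007 = 3*(6464/7833) + 36007 = 6464/2611 + 36007 = 94020741/2611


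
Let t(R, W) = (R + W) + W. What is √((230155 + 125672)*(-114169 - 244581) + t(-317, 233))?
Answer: I*√127652936101 ≈ 3.5729e+5*I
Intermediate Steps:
t(R, W) = R + 2*W
√((230155 + 125672)*(-114169 - 244581) + t(-317, 233)) = √((230155 + 125672)*(-114169 - 244581) + (-317 + 2*233)) = √(355827*(-358750) + (-317 + 466)) = √(-127652936250 + 149) = √(-127652936101) = I*√127652936101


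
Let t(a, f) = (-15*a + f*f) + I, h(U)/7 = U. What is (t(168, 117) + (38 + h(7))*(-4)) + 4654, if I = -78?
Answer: 15397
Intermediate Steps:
h(U) = 7*U
t(a, f) = -78 + f**2 - 15*a (t(a, f) = (-15*a + f*f) - 78 = (-15*a + f**2) - 78 = (f**2 - 15*a) - 78 = -78 + f**2 - 15*a)
(t(168, 117) + (38 + h(7))*(-4)) + 4654 = ((-78 + 117**2 - 15*168) + (38 + 7*7)*(-4)) + 4654 = ((-78 + 13689 - 2520) + (38 + 49)*(-4)) + 4654 = (11091 + 87*(-4)) + 4654 = (11091 - 348) + 4654 = 10743 + 4654 = 15397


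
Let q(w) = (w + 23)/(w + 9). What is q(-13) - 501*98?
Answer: -98201/2 ≈ -49101.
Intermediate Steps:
q(w) = (23 + w)/(9 + w)
q(-13) - 501*98 = (23 - 13)/(9 - 13) - 501*98 = 10/(-4) - 49098 = -¼*10 - 49098 = -5/2 - 49098 = -98201/2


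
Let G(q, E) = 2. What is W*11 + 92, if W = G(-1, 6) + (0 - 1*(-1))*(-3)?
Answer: 81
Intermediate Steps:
W = -1 (W = 2 + (0 - 1*(-1))*(-3) = 2 + (0 + 1)*(-3) = 2 + 1*(-3) = 2 - 3 = -1)
W*11 + 92 = -1*11 + 92 = -11 + 92 = 81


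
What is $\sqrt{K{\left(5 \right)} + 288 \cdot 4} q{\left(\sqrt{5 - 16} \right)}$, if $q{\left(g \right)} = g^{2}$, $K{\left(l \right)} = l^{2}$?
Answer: $- 11 \sqrt{1177} \approx -377.38$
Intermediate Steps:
$\sqrt{K{\left(5 \right)} + 288 \cdot 4} q{\left(\sqrt{5 - 16} \right)} = \sqrt{5^{2} + 288 \cdot 4} \left(\sqrt{5 - 16}\right)^{2} = \sqrt{25 + 1152} \left(\sqrt{-11}\right)^{2} = \sqrt{1177} \left(i \sqrt{11}\right)^{2} = \sqrt{1177} \left(-11\right) = - 11 \sqrt{1177}$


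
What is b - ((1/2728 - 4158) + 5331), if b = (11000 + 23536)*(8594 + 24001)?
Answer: 3070908909815/2728 ≈ 1.1257e+9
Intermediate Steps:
b = 1125700920 (b = 34536*32595 = 1125700920)
b - ((1/2728 - 4158) + 5331) = 1125700920 - ((1/2728 - 4158) + 5331) = 1125700920 - (-11343023/2728 + 5331) = 1125700920 - 1*3199945/2728 = 1125700920 - 3199945/2728 = 3070908909815/2728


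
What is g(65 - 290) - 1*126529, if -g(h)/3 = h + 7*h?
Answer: -121129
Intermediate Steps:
g(h) = -24*h (g(h) = -3*(h + 7*h) = -24*h)
g(65 - 290) - 1*126529 = -24*(65 - 290) - 1*126529 = -24*(-225) - 126529 = 5400 - 126529 = -121129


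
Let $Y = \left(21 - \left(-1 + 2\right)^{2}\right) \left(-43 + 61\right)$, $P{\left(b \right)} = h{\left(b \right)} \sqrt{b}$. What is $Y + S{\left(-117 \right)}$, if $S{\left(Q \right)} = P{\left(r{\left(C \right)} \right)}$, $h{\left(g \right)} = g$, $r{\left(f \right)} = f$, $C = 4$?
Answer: $368$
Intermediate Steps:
$P{\left(b \right)} = b^{\frac{3}{2}}$ ($P{\left(b \right)} = b \sqrt{b} = b^{\frac{3}{2}}$)
$S{\left(Q \right)} = 8$ ($S{\left(Q \right)} = 4^{\frac{3}{2}} = 8$)
$Y = 360$ ($Y = \left(21 - 1^{2}\right) 18 = \left(21 - 1\right) 18 = 20 \cdot 18 = 360$)
$Y + S{\left(-117 \right)} = 360 + 8 = 368$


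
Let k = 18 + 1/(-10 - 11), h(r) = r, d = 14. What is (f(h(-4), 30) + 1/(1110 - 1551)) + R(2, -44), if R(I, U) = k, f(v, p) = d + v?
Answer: 12326/441 ≈ 27.950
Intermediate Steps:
f(v, p) = 14 + v
k = 377/21 (k = 18 + 1/(-21) = 18 - 1/21 = 377/21 ≈ 17.952)
R(I, U) = 377/21
(f(h(-4), 30) + 1/(1110 - 1551)) + R(2, -44) = ((14 - 4) + 1/(1110 - 1551)) + 377/21 = (10 + 1/(-441)) + 377/21 = (10 - 1/441) + 377/21 = 4409/441 + 377/21 = 12326/441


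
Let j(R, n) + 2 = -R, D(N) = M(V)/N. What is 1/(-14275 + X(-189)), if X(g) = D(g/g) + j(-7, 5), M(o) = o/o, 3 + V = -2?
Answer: -1/14269 ≈ -7.0082e-5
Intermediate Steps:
V = -5 (V = -3 - 2 = -5)
M(o) = 1
D(N) = 1/N
j(R, n) = -2 - R
X(g) = 6 (X(g) = 1/(g/g) + (-2 - 1*(-7)) = 1/1 + (-2 + 7) = 1 + 5 = 6)
1/(-14275 + X(-189)) = 1/(-14275 + 6) = 1/(-14269) = -1/14269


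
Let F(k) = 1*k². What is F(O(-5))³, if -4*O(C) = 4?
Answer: 1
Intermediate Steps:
O(C) = -1 (O(C) = -¼*4 = -1)
F(k) = k²
F(O(-5))³ = ((-1)²)³ = 1³ = 1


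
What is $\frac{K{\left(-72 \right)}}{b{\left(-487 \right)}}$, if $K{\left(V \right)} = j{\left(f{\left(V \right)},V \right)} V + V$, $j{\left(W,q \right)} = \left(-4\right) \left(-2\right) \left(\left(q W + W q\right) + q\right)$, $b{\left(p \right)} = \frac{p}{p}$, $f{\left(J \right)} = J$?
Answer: $-5930568$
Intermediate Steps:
$b{\left(p \right)} = 1$
$j{\left(W,q \right)} = 8 q + 16 W q$ ($j{\left(W,q \right)} = 8 \left(\left(W q + W q\right) + q\right) = 8 \left(2 W q + q\right) = 8 \left(q + 2 W q\right) = 8 q + 16 W q$)
$K{\left(V \right)} = V + 8 V^{2} \left(1 + 2 V\right)$ ($K{\left(V \right)} = 8 V \left(1 + 2 V\right) V + V = 8 V^{2} \left(1 + 2 V\right) + V = V + 8 V^{2} \left(1 + 2 V\right)$)
$\frac{K{\left(-72 \right)}}{b{\left(-487 \right)}} = \frac{\left(-72\right) \left(1 + 8 \left(-72\right) \left(1 + 2 \left(-72\right)\right)\right)}{1} = - 72 \left(1 + 8 \left(-72\right) \left(1 - 144\right)\right) 1 = - 72 \left(1 + 8 \left(-72\right) \left(-143\right)\right) 1 = - 72 \left(1 + 82368\right) 1 = \left(-72\right) 82369 \cdot 1 = \left(-5930568\right) 1 = -5930568$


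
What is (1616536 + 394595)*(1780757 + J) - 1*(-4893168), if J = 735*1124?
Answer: 5242816263675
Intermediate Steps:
J = 826140
(1616536 + 394595)*(1780757 + J) - 1*(-4893168) = (1616536 + 394595)*(1780757 + 826140) - 1*(-4893168) = 2011131*2606897 + 4893168 = 5242811370507 + 4893168 = 5242816263675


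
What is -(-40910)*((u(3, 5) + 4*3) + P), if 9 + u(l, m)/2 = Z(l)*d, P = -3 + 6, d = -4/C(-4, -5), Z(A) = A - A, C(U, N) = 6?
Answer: -122730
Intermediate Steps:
Z(A) = 0
d = -⅔ (d = -4/6 = -4*⅙ = -⅔ ≈ -0.66667)
P = 3
u(l, m) = -18 (u(l, m) = -18 + 2*(0*(-⅔)) = -18 + 2*0 = -18 + 0 = -18)
-(-40910)*((u(3, 5) + 4*3) + P) = -(-40910)*((-18 + 4*3) + 3) = -(-40910)*((-18 + 12) + 3) = -(-40910)*(-6 + 3) = -(-40910)*(-3) = -40910*3 = -122730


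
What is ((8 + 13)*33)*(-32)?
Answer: -22176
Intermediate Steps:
((8 + 13)*33)*(-32) = (21*33)*(-32) = 693*(-32) = -22176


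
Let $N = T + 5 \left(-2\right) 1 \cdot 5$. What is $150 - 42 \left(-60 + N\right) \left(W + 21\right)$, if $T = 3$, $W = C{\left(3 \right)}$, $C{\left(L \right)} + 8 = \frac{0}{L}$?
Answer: $58572$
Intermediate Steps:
$C{\left(L \right)} = -8$ ($C{\left(L \right)} = -8 + \frac{0}{L} = -8 + 0 = -8$)
$W = -8$
$N = -47$ ($N = 3 + 5 \left(-2\right) 1 \cdot 5 = 3 + 5 \left(\left(-2\right) 5\right) = 3 + 5 \left(-10\right) = 3 - 50 = -47$)
$150 - 42 \left(-60 + N\right) \left(W + 21\right) = 150 - 42 \left(-60 - 47\right) \left(-8 + 21\right) = 150 - 42 \left(\left(-107\right) 13\right) = 150 - -58422 = 150 + 58422 = 58572$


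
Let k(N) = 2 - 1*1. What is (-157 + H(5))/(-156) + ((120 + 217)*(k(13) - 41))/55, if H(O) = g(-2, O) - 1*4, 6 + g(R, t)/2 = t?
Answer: -418783/1716 ≈ -244.05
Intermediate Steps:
k(N) = 1 (k(N) = 2 - 1 = 1)
g(R, t) = -12 + 2*t
H(O) = -16 + 2*O (H(O) = (-12 + 2*O) - 1*4 = (-12 + 2*O) - 4 = -16 + 2*O)
(-157 + H(5))/(-156) + ((120 + 217)*(k(13) - 41))/55 = (-157 + (-16 + 2*5))/(-156) + ((120 + 217)*(1 - 41))/55 = (-157 + (-16 + 10))*(-1/156) + (337*(-40))*(1/55) = (-157 - 6)*(-1/156) - 13480*1/55 = -163*(-1/156) - 2696/11 = 163/156 - 2696/11 = -418783/1716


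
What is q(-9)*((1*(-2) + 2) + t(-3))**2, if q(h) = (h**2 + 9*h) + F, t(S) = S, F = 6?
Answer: 54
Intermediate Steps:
q(h) = 6 + h**2 + 9*h (q(h) = (h**2 + 9*h) + 6 = 6 + h**2 + 9*h)
q(-9)*((1*(-2) + 2) + t(-3))**2 = (6 + (-9)**2 + 9*(-9))*((1*(-2) + 2) - 3)**2 = (6 + 81 - 81)*((-2 + 2) - 3)**2 = 6*(0 - 3)**2 = 6*(-3)**2 = 6*9 = 54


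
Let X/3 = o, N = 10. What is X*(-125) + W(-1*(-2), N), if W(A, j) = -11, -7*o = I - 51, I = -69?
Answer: -45077/7 ≈ -6439.6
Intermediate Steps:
o = 120/7 (o = -(-69 - 51)/7 = -⅐*(-120) = 120/7 ≈ 17.143)
X = 360/7 (X = 3*(120/7) = 360/7 ≈ 51.429)
X*(-125) + W(-1*(-2), N) = (360/7)*(-125) - 11 = -45000/7 - 11 = -45077/7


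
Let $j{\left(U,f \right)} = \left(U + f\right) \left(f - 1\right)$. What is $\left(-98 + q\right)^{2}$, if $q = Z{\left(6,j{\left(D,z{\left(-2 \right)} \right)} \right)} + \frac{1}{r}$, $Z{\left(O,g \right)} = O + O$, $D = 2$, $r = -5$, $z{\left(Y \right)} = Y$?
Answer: $\frac{185761}{25} \approx 7430.4$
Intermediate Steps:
$j{\left(U,f \right)} = \left(-1 + f\right) \left(U + f\right)$ ($j{\left(U,f \right)} = \left(U + f\right) \left(-1 + f\right) = \left(-1 + f\right) \left(U + f\right)$)
$Z{\left(O,g \right)} = 2 O$
$q = \frac{59}{5}$ ($q = 2 \cdot 6 + \frac{1}{-5} = 12 - \frac{1}{5} = \frac{59}{5} \approx 11.8$)
$\left(-98 + q\right)^{2} = \left(-98 + \frac{59}{5}\right)^{2} = \left(- \frac{431}{5}\right)^{2} = \frac{185761}{25}$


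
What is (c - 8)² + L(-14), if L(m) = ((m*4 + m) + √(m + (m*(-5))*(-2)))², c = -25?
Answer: 5835 - 140*I*√154 ≈ 5835.0 - 1737.4*I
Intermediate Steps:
L(m) = (5*m + √11*√m)² (L(m) = ((4*m + m) + √(m - 5*m*(-2)))² = (5*m + √(m + 10*m))² = (5*m + √(11*m))² = (5*m + √11*√m)²)
(c - 8)² + L(-14) = (-25 - 8)² + (5*(-14) + √11*√(-14))² = (-33)² + (-70 + √11*(I*√14))² = 1089 + (-70 + I*√154)²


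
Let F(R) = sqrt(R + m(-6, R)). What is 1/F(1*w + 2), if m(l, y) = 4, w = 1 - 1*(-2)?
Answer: 1/3 ≈ 0.33333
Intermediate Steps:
w = 3 (w = 1 + 2 = 3)
F(R) = sqrt(4 + R) (F(R) = sqrt(R + 4) = sqrt(4 + R))
1/F(1*w + 2) = 1/(sqrt(4 + (1*3 + 2))) = 1/(sqrt(4 + (3 + 2))) = 1/(sqrt(4 + 5)) = 1/(sqrt(9)) = 1/3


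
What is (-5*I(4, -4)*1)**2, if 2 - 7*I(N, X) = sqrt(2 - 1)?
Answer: 25/49 ≈ 0.51020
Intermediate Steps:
I(N, X) = 1/7 (I(N, X) = 2/7 - sqrt(2 - 1)/7 = 2/7 - sqrt(1)/7 = 2/7 - 1/7*1 = 2/7 - 1/7 = 1/7)
(-5*I(4, -4)*1)**2 = (-5*1/7*1)**2 = (-5/7*1)**2 = (-5/7)**2 = 25/49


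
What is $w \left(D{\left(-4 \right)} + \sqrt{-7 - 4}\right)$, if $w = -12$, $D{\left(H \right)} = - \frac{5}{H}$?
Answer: $-15 - 12 i \sqrt{11} \approx -15.0 - 39.799 i$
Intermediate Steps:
$w \left(D{\left(-4 \right)} + \sqrt{-7 - 4}\right) = - 12 \left(- \frac{5}{-4} + \sqrt{-7 - 4}\right) = - 12 \left(\left(-5\right) \left(- \frac{1}{4}\right) + \sqrt{-11}\right) = - 12 \left(\frac{5}{4} + i \sqrt{11}\right) = -15 - 12 i \sqrt{11}$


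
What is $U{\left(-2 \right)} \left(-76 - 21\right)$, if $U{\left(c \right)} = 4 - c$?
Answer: $-582$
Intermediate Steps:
$U{\left(-2 \right)} \left(-76 - 21\right) = \left(4 - -2\right) \left(-76 - 21\right) = \left(4 + 2\right) \left(-97\right) = 6 \left(-97\right) = -582$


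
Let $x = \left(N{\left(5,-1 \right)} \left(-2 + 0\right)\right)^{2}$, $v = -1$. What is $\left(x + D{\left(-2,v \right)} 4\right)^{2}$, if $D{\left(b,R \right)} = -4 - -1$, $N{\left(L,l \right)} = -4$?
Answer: $2704$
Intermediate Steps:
$D{\left(b,R \right)} = -3$ ($D{\left(b,R \right)} = -4 + 1 = -3$)
$x = 64$ ($x = \left(- 4 \left(-2 + 0\right)\right)^{2} = \left(\left(-4\right) \left(-2\right)\right)^{2} = 8^{2} = 64$)
$\left(x + D{\left(-2,v \right)} 4\right)^{2} = \left(64 - 12\right)^{2} = 52^{2} = 2704$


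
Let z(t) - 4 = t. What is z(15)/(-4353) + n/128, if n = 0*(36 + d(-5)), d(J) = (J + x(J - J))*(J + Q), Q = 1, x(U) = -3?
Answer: -19/4353 ≈ -0.0043648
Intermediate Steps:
z(t) = 4 + t
d(J) = (1 + J)*(-3 + J) (d(J) = (J - 3)*(J + 1) = (-3 + J)*(1 + J) = (1 + J)*(-3 + J))
n = 0 (n = 0*(36 + (-3 + (-5)² - 2*(-5))) = 0*(36 + (-3 + 25 + 10)) = 0*(36 + 32) = 0*68 = 0)
z(15)/(-4353) + n/128 = (4 + 15)/(-4353) + 0/128 = 19*(-1/4353) + 0*(1/128) = -19/4353 + 0 = -19/4353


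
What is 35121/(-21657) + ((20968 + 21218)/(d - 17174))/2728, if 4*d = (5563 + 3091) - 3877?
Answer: -255322479320/157348060001 ≈ -1.6227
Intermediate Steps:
d = 4777/4 (d = ((5563 + 3091) - 3877)/4 = (8654 - 3877)/4 = (1/4)*4777 = 4777/4 ≈ 1194.3)
35121/(-21657) + ((20968 + 21218)/(d - 17174))/2728 = 35121/(-21657) + ((20968 + 21218)/(4777/4 - 17174))/2728 = 35121*(-1/21657) + (42186/(-63919/4))*(1/2728) = -11707/7219 + (42186*(-4/63919))*(1/2728) = -11707/7219 - 168744/63919*1/2728 = -11707/7219 - 21093/21796379 = -255322479320/157348060001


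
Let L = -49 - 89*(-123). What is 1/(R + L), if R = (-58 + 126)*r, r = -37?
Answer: 1/8382 ≈ 0.00011930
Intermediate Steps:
L = 10898 (L = -49 + 10947 = 10898)
R = -2516 (R = (-58 + 126)*(-37) = 68*(-37) = -2516)
1/(R + L) = 1/(-2516 + 10898) = 1/8382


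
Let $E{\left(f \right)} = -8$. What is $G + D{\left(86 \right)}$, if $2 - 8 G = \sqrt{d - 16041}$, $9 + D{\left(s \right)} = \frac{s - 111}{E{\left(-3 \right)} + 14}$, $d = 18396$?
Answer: $- \frac{155}{12} - \frac{\sqrt{2355}}{8} \approx -18.983$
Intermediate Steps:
$D{\left(s \right)} = - \frac{55}{2} + \frac{s}{6}$ ($D{\left(s \right)} = -9 + \frac{s - 111}{-8 + 14} = -9 + \frac{-111 + s}{6} = -9 + \left(-111 + s\right) \frac{1}{6} = -9 + \left(- \frac{37}{2} + \frac{s}{6}\right) = - \frac{55}{2} + \frac{s}{6}$)
$G = \frac{1}{4} - \frac{\sqrt{2355}}{8}$ ($G = \frac{1}{4} - \frac{\sqrt{18396 - 16041}}{8} = \frac{1}{4} - \frac{\sqrt{2355}}{8} \approx -5.816$)
$G + D{\left(86 \right)} = \left(\frac{1}{4} - \frac{\sqrt{2355}}{8}\right) + \left(- \frac{55}{2} + \frac{1}{6} \cdot 86\right) = \left(\frac{1}{4} - \frac{\sqrt{2355}}{8}\right) + \left(- \frac{55}{2} + \frac{43}{3}\right) = \left(\frac{1}{4} - \frac{\sqrt{2355}}{8}\right) - \frac{79}{6} = - \frac{155}{12} - \frac{\sqrt{2355}}{8}$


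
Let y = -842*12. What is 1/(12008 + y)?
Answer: 1/1904 ≈ 0.00052521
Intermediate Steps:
y = -10104
1/(12008 + y) = 1/(12008 - 10104) = 1/1904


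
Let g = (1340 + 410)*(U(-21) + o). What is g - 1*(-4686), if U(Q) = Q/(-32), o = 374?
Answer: 10565351/16 ≈ 6.6033e+5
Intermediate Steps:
U(Q) = -Q/32 (U(Q) = Q*(-1/32) = -Q/32)
g = 10490375/16 (g = (1340 + 410)*(-1/32*(-21) + 374) = 1750*(21/32 + 374) = 1750*(11989/32) = 10490375/16 ≈ 6.5565e+5)
g - 1*(-4686) = 10490375/16 - 1*(-4686) = 10490375/16 + 4686 = 10565351/16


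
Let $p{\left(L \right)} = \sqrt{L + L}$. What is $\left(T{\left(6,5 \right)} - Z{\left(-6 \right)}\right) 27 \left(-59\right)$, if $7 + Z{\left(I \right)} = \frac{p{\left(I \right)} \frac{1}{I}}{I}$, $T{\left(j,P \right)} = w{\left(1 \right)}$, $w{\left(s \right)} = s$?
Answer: $-12744 + \frac{177 i \sqrt{3}}{2} \approx -12744.0 + 153.29 i$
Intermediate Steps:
$T{\left(j,P \right)} = 1$
$p{\left(L \right)} = \sqrt{2} \sqrt{L}$ ($p{\left(L \right)} = \sqrt{2 L} = \sqrt{2} \sqrt{L}$)
$Z{\left(I \right)} = -7 + \frac{\sqrt{2}}{I^{\frac{3}{2}}}$ ($Z{\left(I \right)} = -7 + \frac{\sqrt{2} \sqrt{I} \frac{1}{I}}{I} = -7 + \frac{\sqrt{2} \frac{1}{\sqrt{I}}}{I} = -7 + \frac{\sqrt{2}}{I^{\frac{3}{2}}}$)
$\left(T{\left(6,5 \right)} - Z{\left(-6 \right)}\right) 27 \left(-59\right) = \left(1 - \left(-7 + \frac{\sqrt{2}}{\left(-6\right) i \sqrt{6}}\right)\right) 27 \left(-59\right) = \left(1 - \left(-7 + \sqrt{2} \frac{i \sqrt{6}}{36}\right)\right) 27 \left(-59\right) = \left(1 - \left(-7 + \frac{i \sqrt{3}}{18}\right)\right) 27 \left(-59\right) = \left(1 + \left(7 - \frac{i \sqrt{3}}{18}\right)\right) 27 \left(-59\right) = \left(8 - \frac{i \sqrt{3}}{18}\right) 27 \left(-59\right) = \left(216 - \frac{3 i \sqrt{3}}{2}\right) \left(-59\right) = -12744 + \frac{177 i \sqrt{3}}{2}$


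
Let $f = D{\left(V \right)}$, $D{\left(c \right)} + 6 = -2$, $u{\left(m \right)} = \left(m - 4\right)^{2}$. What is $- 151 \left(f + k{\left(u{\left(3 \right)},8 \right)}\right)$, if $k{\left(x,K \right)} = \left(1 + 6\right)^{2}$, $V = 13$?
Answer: $-6191$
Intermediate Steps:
$u{\left(m \right)} = \left(-4 + m\right)^{2}$
$D{\left(c \right)} = -8$ ($D{\left(c \right)} = -6 - 2 = -8$)
$f = -8$
$k{\left(x,K \right)} = 49$ ($k{\left(x,K \right)} = 7^{2} = 49$)
$- 151 \left(f + k{\left(u{\left(3 \right)},8 \right)}\right) = - 151 \left(-8 + 49\right) = \left(-151\right) 41 = -6191$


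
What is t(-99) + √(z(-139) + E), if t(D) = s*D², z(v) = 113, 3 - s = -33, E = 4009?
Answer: 352836 + 3*√458 ≈ 3.5290e+5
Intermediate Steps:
s = 36 (s = 3 - 1*(-33) = 3 + 33 = 36)
t(D) = 36*D²
t(-99) + √(z(-139) + E) = 36*(-99)² + √(113 + 4009) = 36*9801 + √4122 = 352836 + 3*√458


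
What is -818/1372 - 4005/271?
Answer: -2858269/185906 ≈ -15.375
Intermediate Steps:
-818/1372 - 4005/271 = -818*1/1372 - 4005*1/271 = -409/686 - 4005/271 = -2858269/185906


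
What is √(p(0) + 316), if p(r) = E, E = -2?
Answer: √314 ≈ 17.720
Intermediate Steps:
p(r) = -2
√(p(0) + 316) = √(-2 + 316) = √314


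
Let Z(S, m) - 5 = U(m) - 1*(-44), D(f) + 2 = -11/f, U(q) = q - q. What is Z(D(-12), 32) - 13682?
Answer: -13633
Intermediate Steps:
U(q) = 0
D(f) = -2 - 11/f
Z(S, m) = 49 (Z(S, m) = 5 + (0 - 1*(-44)) = 5 + (0 + 44) = 5 + 44 = 49)
Z(D(-12), 32) - 13682 = 49 - 13682 = -13633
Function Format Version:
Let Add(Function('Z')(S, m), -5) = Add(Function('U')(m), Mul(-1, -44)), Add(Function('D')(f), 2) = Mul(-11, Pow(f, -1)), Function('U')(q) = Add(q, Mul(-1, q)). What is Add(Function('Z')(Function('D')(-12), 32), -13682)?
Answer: -13633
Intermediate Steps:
Function('U')(q) = 0
Function('D')(f) = Add(-2, Mul(-11, Pow(f, -1)))
Function('Z')(S, m) = 49 (Function('Z')(S, m) = Add(5, Add(0, Mul(-1, -44))) = Add(5, Add(0, 44)) = Add(5, 44) = 49)
Add(Function('Z')(Function('D')(-12), 32), -13682) = Add(49, -13682) = -13633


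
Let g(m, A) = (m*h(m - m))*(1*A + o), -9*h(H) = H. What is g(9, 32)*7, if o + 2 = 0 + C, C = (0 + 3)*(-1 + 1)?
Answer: 0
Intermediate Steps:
h(H) = -H/9
C = 0 (C = 3*0 = 0)
o = -2 (o = -2 + (0 + 0) = -2 + 0 = -2)
g(m, A) = 0 (g(m, A) = (m*(-(m - m)/9))*(1*A - 2) = (m*(-⅑*0))*(A - 2) = (m*0)*(-2 + A) = 0*(-2 + A) = 0)
g(9, 32)*7 = 0*7 = 0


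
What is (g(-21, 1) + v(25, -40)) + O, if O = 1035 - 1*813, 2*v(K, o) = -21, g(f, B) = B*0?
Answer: 423/2 ≈ 211.50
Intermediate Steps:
g(f, B) = 0
v(K, o) = -21/2 (v(K, o) = (1/2)*(-21) = -21/2)
O = 222 (O = 1035 - 813 = 222)
(g(-21, 1) + v(25, -40)) + O = (0 - 21/2) + 222 = -21/2 + 222 = 423/2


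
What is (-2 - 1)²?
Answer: 9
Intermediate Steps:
(-2 - 1)² = (-3)² = 9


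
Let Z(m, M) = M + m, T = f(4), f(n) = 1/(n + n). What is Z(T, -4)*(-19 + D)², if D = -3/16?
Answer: -2921719/2048 ≈ -1426.6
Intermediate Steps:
D = -3/16 (D = -3*1/16 = -3/16 ≈ -0.18750)
f(n) = 1/(2*n)
T = ⅛ (T = (½)/4 = (½)*(¼) = ⅛ ≈ 0.12500)
Z(T, -4)*(-19 + D)² = (-4 + ⅛)*(-19 - 3/16)² = -31*(-307/16)²/8 = -31/8*94249/256 = -2921719/2048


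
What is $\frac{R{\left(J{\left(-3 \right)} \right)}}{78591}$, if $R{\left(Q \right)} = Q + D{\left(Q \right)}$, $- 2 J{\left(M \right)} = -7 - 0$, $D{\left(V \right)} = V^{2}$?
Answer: $\frac{21}{104788} \approx 0.0002004$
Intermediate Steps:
$J{\left(M \right)} = \frac{7}{2}$ ($J{\left(M \right)} = - \frac{-7 - 0}{2} = - \frac{-7 + 0}{2} = \left(- \frac{1}{2}\right) \left(-7\right) = \frac{7}{2}$)
$R{\left(Q \right)} = Q + Q^{2}$
$\frac{R{\left(J{\left(-3 \right)} \right)}}{78591} = \frac{\frac{7}{2} \left(1 + \frac{7}{2}\right)}{78591} = \frac{7}{2} \cdot \frac{9}{2} \cdot \frac{1}{78591} = \frac{63}{4} \cdot \frac{1}{78591} = \frac{21}{104788}$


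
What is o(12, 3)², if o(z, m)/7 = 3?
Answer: 441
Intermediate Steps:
o(z, m) = 21 (o(z, m) = 7*3 = 21)
o(12, 3)² = 21² = 441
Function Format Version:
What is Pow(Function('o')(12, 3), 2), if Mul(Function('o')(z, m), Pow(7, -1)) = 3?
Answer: 441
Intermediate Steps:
Function('o')(z, m) = 21 (Function('o')(z, m) = Mul(7, 3) = 21)
Pow(Function('o')(12, 3), 2) = Pow(21, 2) = 441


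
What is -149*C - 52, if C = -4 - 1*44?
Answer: 7100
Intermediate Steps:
C = -48 (C = -4 - 44 = -48)
-149*C - 52 = -149*(-48) - 52 = 7152 - 52 = 7100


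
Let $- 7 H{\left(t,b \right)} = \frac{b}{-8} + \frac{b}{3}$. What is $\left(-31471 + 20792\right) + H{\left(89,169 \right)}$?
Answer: $- \frac{1794917}{168} \approx -10684.0$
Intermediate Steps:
$H{\left(t,b \right)} = - \frac{5 b}{168}$ ($H{\left(t,b \right)} = - \frac{\frac{b}{-8} + \frac{b}{3}}{7} = - \frac{b \left(- \frac{1}{8}\right) + b \frac{1}{3}}{7} = - \frac{- \frac{b}{8} + \frac{b}{3}}{7} = - \frac{\frac{5}{24} b}{7} = - \frac{5 b}{168}$)
$\left(-31471 + 20792\right) + H{\left(89,169 \right)} = \left(-31471 + 20792\right) - \frac{845}{168} = -10679 - \frac{845}{168} = - \frac{1794917}{168}$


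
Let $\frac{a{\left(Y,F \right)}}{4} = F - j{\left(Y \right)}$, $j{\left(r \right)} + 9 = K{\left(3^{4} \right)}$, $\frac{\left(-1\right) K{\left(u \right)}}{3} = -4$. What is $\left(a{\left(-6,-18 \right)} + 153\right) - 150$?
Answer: $-81$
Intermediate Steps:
$K{\left(u \right)} = 12$ ($K{\left(u \right)} = \left(-3\right) \left(-4\right) = 12$)
$j{\left(r \right)} = 3$ ($j{\left(r \right)} = -9 + 12 = 3$)
$a{\left(Y,F \right)} = -12 + 4 F$ ($a{\left(Y,F \right)} = 4 \left(F - 3\right) = 4 \left(-3 + F\right) = -12 + 4 F$)
$\left(a{\left(-6,-18 \right)} + 153\right) - 150 = \left(\left(-12 + 4 \left(-18\right)\right) + 153\right) - 150 = \left(\left(-12 - 72\right) + 153\right) - 150 = \left(-84 + 153\right) - 150 = 69 - 150 = -81$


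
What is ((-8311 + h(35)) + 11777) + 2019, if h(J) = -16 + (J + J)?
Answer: 5539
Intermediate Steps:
h(J) = -16 + 2*J
((-8311 + h(35)) + 11777) + 2019 = ((-8311 + (-16 + 2*35)) + 11777) + 2019 = ((-8311 + (-16 + 70)) + 11777) + 2019 = ((-8311 + 54) + 11777) + 2019 = (-8257 + 11777) + 2019 = 3520 + 2019 = 5539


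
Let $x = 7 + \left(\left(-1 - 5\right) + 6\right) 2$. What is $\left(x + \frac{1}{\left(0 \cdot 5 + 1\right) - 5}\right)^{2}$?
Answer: $\frac{729}{16} \approx 45.563$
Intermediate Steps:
$x = 7$ ($x = 7 + \left(-6 + 6\right) 2 = 7 + 0 \cdot 2 = 7 + 0 = 7$)
$\left(x + \frac{1}{\left(0 \cdot 5 + 1\right) - 5}\right)^{2} = \left(7 + \frac{1}{\left(0 \cdot 5 + 1\right) - 5}\right)^{2} = \left(7 + \frac{1}{\left(0 + 1\right) - 5}\right)^{2} = \left(7 + \frac{1}{1 - 5}\right)^{2} = \left(7 + \frac{1}{-4}\right)^{2} = \left(7 - \frac{1}{4}\right)^{2} = \left(\frac{27}{4}\right)^{2} = \frac{729}{16}$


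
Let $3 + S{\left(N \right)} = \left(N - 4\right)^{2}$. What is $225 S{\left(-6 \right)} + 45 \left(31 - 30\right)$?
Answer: $21870$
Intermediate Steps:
$S{\left(N \right)} = -3 + \left(-4 + N\right)^{2}$ ($S{\left(N \right)} = -3 + \left(N - 4\right)^{2} = -3 + \left(-4 + N\right)^{2}$)
$225 S{\left(-6 \right)} + 45 \left(31 - 30\right) = 225 \left(-3 + \left(-4 - 6\right)^{2}\right) + 45 \left(31 - 30\right) = 225 \left(-3 + \left(-10\right)^{2}\right) + 45 \cdot 1 = 225 \left(-3 + 100\right) + 45 = 225 \cdot 97 + 45 = 21825 + 45 = 21870$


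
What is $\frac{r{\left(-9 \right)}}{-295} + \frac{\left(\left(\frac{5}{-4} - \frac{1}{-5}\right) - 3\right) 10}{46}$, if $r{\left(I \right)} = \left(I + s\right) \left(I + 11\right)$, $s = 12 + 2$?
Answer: $- \frac{4963}{5428} \approx -0.91433$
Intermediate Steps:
$s = 14$
$r{\left(I \right)} = \left(11 + I\right) \left(14 + I\right)$ ($r{\left(I \right)} = \left(I + 14\right) \left(I + 11\right) = \left(14 + I\right) \left(11 + I\right) = \left(11 + I\right) \left(14 + I\right)$)
$\frac{r{\left(-9 \right)}}{-295} + \frac{\left(\left(\frac{5}{-4} - \frac{1}{-5}\right) - 3\right) 10}{46} = \frac{154 + \left(-9\right)^{2} + 25 \left(-9\right)}{-295} + \frac{\left(\left(\frac{5}{-4} - \frac{1}{-5}\right) - 3\right) 10}{46} = \left(154 + 81 - 225\right) \left(- \frac{1}{295}\right) + \left(\left(5 \left(- \frac{1}{4}\right) - - \frac{1}{5}\right) - 3\right) 10 \cdot \frac{1}{46} = 10 \left(- \frac{1}{295}\right) + \left(\left(- \frac{5}{4} + \frac{1}{5}\right) - 3\right) 10 \cdot \frac{1}{46} = - \frac{2}{59} + \left(- \frac{21}{20} - 3\right) 10 \cdot \frac{1}{46} = - \frac{2}{59} + \left(- \frac{81}{20}\right) 10 \cdot \frac{1}{46} = - \frac{2}{59} - \frac{81}{92} = - \frac{4963}{5428}$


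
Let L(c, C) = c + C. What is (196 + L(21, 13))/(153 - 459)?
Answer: -115/153 ≈ -0.75163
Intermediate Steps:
L(c, C) = C + c
(196 + L(21, 13))/(153 - 459) = (196 + (13 + 21))/(153 - 459) = (196 + 34)/(-306) = 230*(-1/306) = -115/153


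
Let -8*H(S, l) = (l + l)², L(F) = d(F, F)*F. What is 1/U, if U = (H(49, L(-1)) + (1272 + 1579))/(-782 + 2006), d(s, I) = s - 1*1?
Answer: 1224/2849 ≈ 0.42962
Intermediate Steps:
d(s, I) = -1 + s (d(s, I) = s - 1 = -1 + s)
L(F) = F*(-1 + F) (L(F) = (-1 + F)*F = F*(-1 + F))
H(S, l) = -l²/2 (H(S, l) = -(l + l)²/8 = -4*l²/8 = -l²/2)
U = 2849/1224 (U = (-(-1 - 1)²/2 + (1272 + 1579))/(-782 + 2006) = (-(-1*(-2))²/2 + 2851)/1224 = (-½*2² + 2851)*(1/1224) = (-½*4 + 2851)*(1/1224) = (-2 + 2851)*(1/1224) = 2849*(1/1224) = 2849/1224 ≈ 2.3276)
1/U = 1/(2849/1224) = 1224/2849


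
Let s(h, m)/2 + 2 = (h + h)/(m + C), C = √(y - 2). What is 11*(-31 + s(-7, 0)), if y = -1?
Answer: -385 + 308*I*√3/3 ≈ -385.0 + 177.82*I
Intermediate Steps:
C = I*√3 (C = √(-1 - 2) = √(-3) = I*√3 ≈ 1.732*I)
s(h, m) = -4 + 4*h/(m + I*√3) (s(h, m) = -4 + 2*((h + h)/(m + I*√3)) = -4 + 2*((2*h)/(m + I*√3)) = -4 + 2*(2*h/(m + I*√3)) = -4 + 4*h/(m + I*√3))
11*(-31 + s(-7, 0)) = 11*(-31 + 4*(-7 - 1*0 - I*√3)/(0 + I*√3)) = 11*(-31 + 4*(-7 + 0 - I*√3)/((I*√3))) = 11*(-31 + 4*(-I*√3/3)*(-7 - I*√3)) = 11*(-31 - 4*I*√3*(-7 - I*√3)/3) = -341 - 44*I*√3*(-7 - I*√3)/3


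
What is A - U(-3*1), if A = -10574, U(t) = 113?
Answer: -10687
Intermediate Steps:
A - U(-3*1) = -10574 - 1*113 = -10574 - 113 = -10687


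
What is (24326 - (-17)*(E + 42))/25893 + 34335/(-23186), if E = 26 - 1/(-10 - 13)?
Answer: -979778201/1972595322 ≈ -0.49670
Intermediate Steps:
E = 599/23 (E = 26 - 1/(-23) = 26 - 1*(-1/23) = 26 + 1/23 = 599/23 ≈ 26.043)
(24326 - (-17)*(E + 42))/25893 + 34335/(-23186) = (24326 - (-17)*(599/23 + 42))/25893 + 34335/(-23186) = (24326 - (-17)*1565/23)*(1/25893) + 34335*(-1/23186) = (24326 - 1*(-26605/23))*(1/25893) - 34335/23186 = (24326 + 26605/23)*(1/25893) - 34335/23186 = (586103/23)*(1/25893) - 34335/23186 = 83729/85077 - 34335/23186 = -979778201/1972595322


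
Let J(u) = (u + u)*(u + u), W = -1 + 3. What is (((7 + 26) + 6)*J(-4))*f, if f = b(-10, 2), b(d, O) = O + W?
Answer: 9984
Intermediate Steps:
W = 2
J(u) = 4*u² (J(u) = (2*u)*(2*u) = 4*u²)
b(d, O) = 2 + O (b(d, O) = O + 2 = 2 + O)
f = 4 (f = 2 + 2 = 4)
(((7 + 26) + 6)*J(-4))*f = (((7 + 26) + 6)*(4*(-4)²))*4 = ((33 + 6)*(4*16))*4 = (39*64)*4 = 2496*4 = 9984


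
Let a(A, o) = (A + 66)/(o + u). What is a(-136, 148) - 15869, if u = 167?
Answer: -142823/9 ≈ -15869.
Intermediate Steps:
a(A, o) = (66 + A)/(167 + o) (a(A, o) = (A + 66)/(o + 167) = (66 + A)/(167 + o))
a(-136, 148) - 15869 = (66 - 136)/(167 + 148) - 15869 = -70/315 - 15869 = (1/315)*(-70) - 15869 = -2/9 - 15869 = -142823/9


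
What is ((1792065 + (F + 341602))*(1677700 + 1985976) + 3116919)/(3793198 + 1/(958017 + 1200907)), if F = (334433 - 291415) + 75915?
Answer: 17817167284511257556/8189226198953 ≈ 2.1757e+6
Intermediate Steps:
F = 118933 (F = 43018 + 75915 = 118933)
((1792065 + (F + 341602))*(1677700 + 1985976) + 3116919)/(3793198 + 1/(958017 + 1200907)) = ((1792065 + (118933 + 341602))*(1677700 + 1985976) + 3116919)/(3793198 + 1/(958017 + 1200907)) = ((1792065 + 460535)*3663676 + 3116919)/(3793198 + 1/2158924) = (2252600*3663676 + 3116919)/(3793198 + 1/2158924) = (8252796557600 + 3116919)/(8189226198953/2158924) = 8252799674519*(2158924/8189226198953) = 17817167284511257556/8189226198953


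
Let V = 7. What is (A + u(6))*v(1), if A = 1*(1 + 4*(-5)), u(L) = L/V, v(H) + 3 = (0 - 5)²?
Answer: -2794/7 ≈ -399.14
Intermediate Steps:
v(H) = 22 (v(H) = -3 + (0 - 5)² = -3 + (-5)² = -3 + 25 = 22)
u(L) = L/7
A = -19 (A = 1*(1 - 20) = 1*(-19) = -19)
(A + u(6))*v(1) = (-19 + (⅐)*6)*22 = (-19 + 6/7)*22 = -127/7*22 = -2794/7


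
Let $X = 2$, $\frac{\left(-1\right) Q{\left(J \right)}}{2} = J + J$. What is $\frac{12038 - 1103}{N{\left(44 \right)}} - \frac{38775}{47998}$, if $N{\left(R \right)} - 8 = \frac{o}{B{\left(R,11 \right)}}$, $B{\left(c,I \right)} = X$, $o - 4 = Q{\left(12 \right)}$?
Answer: $- \frac{131350245}{167993} \approx -781.88$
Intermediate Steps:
$Q{\left(J \right)} = - 4 J$ ($Q{\left(J \right)} = - 2 \left(J + J\right) = - 2 \cdot 2 J = - 4 J$)
$o = -44$ ($o = 4 - 48 = -44$)
$B{\left(c,I \right)} = 2$
$N{\left(R \right)} = -14$ ($N{\left(R \right)} = 8 - \frac{44}{2} = 8 - 22 = -14$)
$\frac{12038 - 1103}{N{\left(44 \right)}} - \frac{38775}{47998} = \frac{12038 - 1103}{-14} - \frac{38775}{47998} = 10935 \left(- \frac{1}{14}\right) - \frac{38775}{47998} = - \frac{10935}{14} - \frac{38775}{47998} = - \frac{131350245}{167993}$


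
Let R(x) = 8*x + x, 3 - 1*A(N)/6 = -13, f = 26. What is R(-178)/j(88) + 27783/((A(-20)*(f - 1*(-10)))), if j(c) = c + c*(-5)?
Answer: 17727/1408 ≈ 12.590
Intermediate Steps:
j(c) = -4*c (j(c) = c - 5*c = -4*c)
A(N) = 96 (A(N) = 18 - 6*(-13) = 18 + 78 = 96)
R(x) = 9*x
R(-178)/j(88) + 27783/((A(-20)*(f - 1*(-10)))) = (9*(-178))/((-4*88)) + 27783/((96*(26 - 1*(-10)))) = -1602/(-352) + 27783/((96*(26 + 10))) = -1602*(-1/352) + 27783/((96*36)) = 801/176 + 27783/3456 = 801/176 + 27783*(1/3456) = 801/176 + 1029/128 = 17727/1408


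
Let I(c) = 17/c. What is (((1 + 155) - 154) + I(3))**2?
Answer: 529/9 ≈ 58.778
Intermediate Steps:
(((1 + 155) - 154) + I(3))**2 = (((1 + 155) - 154) + 17/3)**2 = ((156 - 154) + 17*(1/3))**2 = (2 + 17/3)**2 = (23/3)**2 = 529/9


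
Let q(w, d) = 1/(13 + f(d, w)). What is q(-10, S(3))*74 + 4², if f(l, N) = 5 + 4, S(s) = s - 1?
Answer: 213/11 ≈ 19.364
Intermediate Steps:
S(s) = -1 + s
f(l, N) = 9
q(w, d) = 1/22 (q(w, d) = 1/(13 + 9) = 1/22)
q(-10, S(3))*74 + 4² = (1/22)*74 + 4² = 37/11 + 16 = 213/11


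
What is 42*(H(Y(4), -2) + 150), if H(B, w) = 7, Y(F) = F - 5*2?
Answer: 6594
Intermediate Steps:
Y(F) = -10 + F (Y(F) = F - 10 = -10 + F)
42*(H(Y(4), -2) + 150) = 42*(7 + 150) = 42*157 = 6594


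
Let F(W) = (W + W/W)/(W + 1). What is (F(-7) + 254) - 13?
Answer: 242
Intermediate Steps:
F(W) = 1 (F(W) = (W + 1)/(1 + W) = (1 + W)/(1 + W) = 1)
(F(-7) + 254) - 13 = (1 + 254) - 13 = 255 - 13 = 242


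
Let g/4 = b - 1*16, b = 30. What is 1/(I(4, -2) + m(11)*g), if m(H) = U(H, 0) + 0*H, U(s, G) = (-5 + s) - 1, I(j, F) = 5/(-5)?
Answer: 1/279 ≈ 0.0035842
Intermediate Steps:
I(j, F) = -1 (I(j, F) = 5*(-1/5) = -1)
U(s, G) = -6 + s
g = 56 (g = 4*(30 - 1*16) = 4*(30 - 16) = 4*14 = 56)
m(H) = -6 + H (m(H) = (-6 + H) + 0*H = (-6 + H) + 0 = -6 + H)
1/(I(4, -2) + m(11)*g) = 1/(-1 + (-6 + 11)*56) = 1/(-1 + 5*56) = 1/(-1 + 280) = 1/279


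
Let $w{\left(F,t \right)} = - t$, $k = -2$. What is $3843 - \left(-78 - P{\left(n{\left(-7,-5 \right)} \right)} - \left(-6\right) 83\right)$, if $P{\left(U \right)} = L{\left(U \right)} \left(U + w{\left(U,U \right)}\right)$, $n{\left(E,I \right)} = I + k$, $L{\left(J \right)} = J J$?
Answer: $3423$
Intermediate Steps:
$L{\left(J \right)} = J^{2}$
$n{\left(E,I \right)} = -2 + I$ ($n{\left(E,I \right)} = I - 2 = -2 + I$)
$P{\left(U \right)} = 0$ ($P{\left(U \right)} = U^{2} \left(U - U\right) = U^{2} \cdot 0 = 0$)
$3843 - \left(-78 - P{\left(n{\left(-7,-5 \right)} \right)} - \left(-6\right) 83\right) = 3843 + \left(0 - \left(-78 - \left(-6\right) 83\right)\right) = 3843 + \left(0 - \left(-78 - -498\right)\right) = 3843 + \left(0 - \left(-78 + 498\right)\right) = 3843 + \left(0 - 420\right) = 3843 - 420 = 3423$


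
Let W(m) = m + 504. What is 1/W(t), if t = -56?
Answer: 1/448 ≈ 0.0022321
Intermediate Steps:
W(m) = 504 + m
1/W(t) = 1/(504 - 56) = 1/448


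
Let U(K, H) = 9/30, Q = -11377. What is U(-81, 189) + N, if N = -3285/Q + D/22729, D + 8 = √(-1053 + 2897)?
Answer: 1521500989/2585878330 + 2*√461/22729 ≈ 0.59028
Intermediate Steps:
D = -8 + 2*√461 (D = -8 + √(-1053 + 2897) = -8 + √1844 = -8 + 2*√461 ≈ 34.942)
U(K, H) = 3/10 (U(K, H) = 9*(1/30) = 3/10)
N = 74573749/258587833 + 2*√461/22729 (N = -3285/(-11377) + (-8 + 2*√461)/22729 = -3285*(-1/11377) + (-8 + 2*√461)*(1/22729) = 3285/11377 + (-8/22729 + 2*√461/22729) = 74573749/258587833 + 2*√461/22729 ≈ 0.29028)
U(-81, 189) + N = 3/10 + (74573749/258587833 + 2*√461/22729) = 1521500989/2585878330 + 2*√461/22729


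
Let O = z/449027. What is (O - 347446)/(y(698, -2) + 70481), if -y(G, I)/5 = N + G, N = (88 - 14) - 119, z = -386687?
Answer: -156013021729/30181798832 ≈ -5.1691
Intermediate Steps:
N = -45 (N = 74 - 119 = -45)
O = -386687/449027 ≈ -0.86117
y(G, I) = 225 - 5*G (y(G, I) = -5*(-45 + G) = 225 - 5*G)
(O - 347446)/(y(698, -2) + 70481) = (-386687/449027 - 347446)/((225 - 5*698) + 70481) = -156013021729/(449027*((225 - 3490) + 70481)) = -156013021729/(449027*(-3265 + 70481)) = -156013021729/449027/67216 = -156013021729/449027*1/67216 = -156013021729/30181798832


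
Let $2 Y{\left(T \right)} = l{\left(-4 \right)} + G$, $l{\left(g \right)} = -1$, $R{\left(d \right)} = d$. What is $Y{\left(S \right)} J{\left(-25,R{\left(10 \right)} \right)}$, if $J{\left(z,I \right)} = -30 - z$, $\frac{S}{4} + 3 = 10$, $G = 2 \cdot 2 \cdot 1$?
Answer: $- \frac{15}{2} \approx -7.5$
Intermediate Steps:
$G = 4$ ($G = 4 \cdot 1 = 4$)
$S = 28$ ($S = -12 + 4 \cdot 10 = -12 + 40 = 28$)
$Y{\left(T \right)} = \frac{3}{2}$ ($Y{\left(T \right)} = \frac{-1 + 4}{2} = \frac{1}{2} \cdot 3 = \frac{3}{2}$)
$Y{\left(S \right)} J{\left(-25,R{\left(10 \right)} \right)} = \frac{3 \left(-30 - -25\right)}{2} = \frac{3 \left(-30 + 25\right)}{2} = \frac{3}{2} \left(-5\right) = - \frac{15}{2}$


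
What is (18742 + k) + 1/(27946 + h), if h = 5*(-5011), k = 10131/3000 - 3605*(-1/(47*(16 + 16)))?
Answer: 10189565307391/543508000 ≈ 18748.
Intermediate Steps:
k = 1085501/188000 (k = 10131*(1/3000) - 3605/(32*(-47)) = 3377/1000 - 3605/(-1504) = 3377/1000 - 3605*(-1/1504) = 3377/1000 + 3605/1504 = 1085501/188000 ≈ 5.7739)
h = -25055
(18742 + k) + 1/(27946 + h) = (18742 + 1085501/188000) + 1/(27946 - 25055) = 3524581501/188000 + 1/2891 = 10189565307391/543508000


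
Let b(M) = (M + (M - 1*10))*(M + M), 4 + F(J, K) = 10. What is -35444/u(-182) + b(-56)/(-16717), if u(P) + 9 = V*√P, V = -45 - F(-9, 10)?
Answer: -126304700/879431219 - 602548*I*√182/157821 ≈ -0.14362 - 51.507*I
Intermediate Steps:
F(J, K) = 6 (F(J, K) = -4 + 10 = 6)
b(M) = 2*M*(-10 + 2*M) (b(M) = (M + (M - 10))*(2*M) = (M + (-10 + M))*(2*M) = (-10 + 2*M)*(2*M) = 2*M*(-10 + 2*M))
V = -51 (V = -45 - 1*6 = -45 - 6 = -51)
u(P) = -9 - 51*√P
-35444/u(-182) + b(-56)/(-16717) = -35444/(-9 - 51*I*√182) + (4*(-56)*(-5 - 56))/(-16717) = -35444/(-9 - 51*I*√182) + (4*(-56)*(-61))*(-1/16717) = -35444/(-9 - 51*I*√182) + 13664*(-1/16717) = -35444/(-9 - 51*I*√182) - 13664/16717 = -13664/16717 - 35444/(-9 - 51*I*√182)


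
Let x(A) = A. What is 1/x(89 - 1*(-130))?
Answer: 1/219 ≈ 0.0045662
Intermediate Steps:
1/x(89 - 1*(-130)) = 1/(89 - 1*(-130)) = 1/(89 + 130) = 1/219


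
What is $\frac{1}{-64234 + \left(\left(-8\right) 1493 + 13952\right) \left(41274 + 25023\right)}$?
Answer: $\frac{1}{133060142} \approx 7.5154 \cdot 10^{-9}$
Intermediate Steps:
$\frac{1}{-64234 + \left(\left(-8\right) 1493 + 13952\right) \left(41274 + 25023\right)} = \frac{1}{-64234 + \left(-11944 + 13952\right) 66297} = \frac{1}{-64234 + 2008 \cdot 66297} = \frac{1}{-64234 + 133124376} = \frac{1}{133060142}$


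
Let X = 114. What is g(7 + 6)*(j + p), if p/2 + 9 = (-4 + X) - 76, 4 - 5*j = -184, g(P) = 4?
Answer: 1752/5 ≈ 350.40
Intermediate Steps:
j = 188/5 (j = 4/5 - 1/5*(-184) = 4/5 + 184/5 = 188/5 ≈ 37.600)
p = 50 (p = -18 + 2*((-4 + 114) - 76) = -18 + 2*(110 - 76) = -18 + 2*34 = -18 + 68 = 50)
g(7 + 6)*(j + p) = 4*(188/5 + 50) = 4*(438/5) = 1752/5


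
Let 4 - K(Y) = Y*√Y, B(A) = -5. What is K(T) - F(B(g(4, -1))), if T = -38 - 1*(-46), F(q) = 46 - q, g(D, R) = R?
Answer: -47 - 16*√2 ≈ -69.627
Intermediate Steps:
T = 8 (T = -38 + 46 = 8)
K(Y) = 4 - Y^(3/2) (K(Y) = 4 - Y*√Y = 4 - Y^(3/2))
K(T) - F(B(g(4, -1))) = (4 - 8^(3/2)) - (46 - 1*(-5)) = (4 - 16*√2) - (46 + 5) = (4 - 16*√2) - 1*51 = (4 - 16*√2) - 51 = -47 - 16*√2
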